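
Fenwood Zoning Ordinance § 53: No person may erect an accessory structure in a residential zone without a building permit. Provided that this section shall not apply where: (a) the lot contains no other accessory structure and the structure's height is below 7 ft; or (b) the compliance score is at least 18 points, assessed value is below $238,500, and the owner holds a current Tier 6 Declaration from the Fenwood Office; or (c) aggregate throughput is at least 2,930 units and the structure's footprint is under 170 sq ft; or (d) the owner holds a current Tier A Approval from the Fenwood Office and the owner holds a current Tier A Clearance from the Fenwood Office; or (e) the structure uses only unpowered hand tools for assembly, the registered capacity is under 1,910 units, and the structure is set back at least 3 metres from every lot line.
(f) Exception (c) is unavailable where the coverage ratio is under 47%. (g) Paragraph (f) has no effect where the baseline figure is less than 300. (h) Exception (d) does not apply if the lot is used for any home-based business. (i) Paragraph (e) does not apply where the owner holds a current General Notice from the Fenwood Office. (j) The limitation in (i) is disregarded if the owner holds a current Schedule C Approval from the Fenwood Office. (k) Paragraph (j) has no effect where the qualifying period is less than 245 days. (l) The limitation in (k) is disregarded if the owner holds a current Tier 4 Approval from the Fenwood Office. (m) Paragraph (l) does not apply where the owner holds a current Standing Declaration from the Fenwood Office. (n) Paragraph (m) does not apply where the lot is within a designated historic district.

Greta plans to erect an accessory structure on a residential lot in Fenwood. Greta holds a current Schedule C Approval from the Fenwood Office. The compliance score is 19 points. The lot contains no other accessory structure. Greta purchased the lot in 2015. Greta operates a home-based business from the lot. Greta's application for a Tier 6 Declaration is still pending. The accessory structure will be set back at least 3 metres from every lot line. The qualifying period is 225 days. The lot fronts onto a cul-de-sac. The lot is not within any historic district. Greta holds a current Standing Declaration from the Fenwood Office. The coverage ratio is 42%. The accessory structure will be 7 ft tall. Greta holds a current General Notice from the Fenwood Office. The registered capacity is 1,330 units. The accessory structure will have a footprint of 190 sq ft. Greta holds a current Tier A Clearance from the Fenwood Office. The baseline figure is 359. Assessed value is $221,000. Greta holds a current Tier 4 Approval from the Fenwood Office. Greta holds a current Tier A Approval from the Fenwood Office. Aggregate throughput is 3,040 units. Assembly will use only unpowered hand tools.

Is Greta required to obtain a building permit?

Yes — Greta must obtain a building permit.

Exception (a) does not apply: the structure's height is 7 ft, not below 7 ft.
Exception (b) fails — there is no Tier 6 Declaration in force.
Exception (c) fails — the structure's footprint is 190 sq ft, not under 170 sq ft.
Exception (d)'s conditions are all satisfied: a current Tier A Approval is held; a current Tier A Clearance is held. Turning to paragraph (h): (h) operates against (d): a home-based business operates on the lot. (d) is therefore removed.
Exception (e) is satisfied on its face — assembly uses only hand tools; the registered capacity is 1,330 units, under the 1,910 units limit; the setback is at least 3 m on every side. But applying paragraphs (i)–(n): (i) operates against (e): a current General Notice is held. (j) would limit (i) — a current Schedule C Approval is held — but (k) sets (j) aside: (k) operates against (j): the qualifying period is 225 days, less than the 245 days limit. (l) would limit (k) — a current Tier 4 Approval is held — but (m) sets (l) aside: (m) is triggered — a current Standing Declaration is held. (n), which would lift (m), does not operate here — the lot is not in a historic district. Exception (e) does not apply.
Every exception is unavailable, so the rule governs.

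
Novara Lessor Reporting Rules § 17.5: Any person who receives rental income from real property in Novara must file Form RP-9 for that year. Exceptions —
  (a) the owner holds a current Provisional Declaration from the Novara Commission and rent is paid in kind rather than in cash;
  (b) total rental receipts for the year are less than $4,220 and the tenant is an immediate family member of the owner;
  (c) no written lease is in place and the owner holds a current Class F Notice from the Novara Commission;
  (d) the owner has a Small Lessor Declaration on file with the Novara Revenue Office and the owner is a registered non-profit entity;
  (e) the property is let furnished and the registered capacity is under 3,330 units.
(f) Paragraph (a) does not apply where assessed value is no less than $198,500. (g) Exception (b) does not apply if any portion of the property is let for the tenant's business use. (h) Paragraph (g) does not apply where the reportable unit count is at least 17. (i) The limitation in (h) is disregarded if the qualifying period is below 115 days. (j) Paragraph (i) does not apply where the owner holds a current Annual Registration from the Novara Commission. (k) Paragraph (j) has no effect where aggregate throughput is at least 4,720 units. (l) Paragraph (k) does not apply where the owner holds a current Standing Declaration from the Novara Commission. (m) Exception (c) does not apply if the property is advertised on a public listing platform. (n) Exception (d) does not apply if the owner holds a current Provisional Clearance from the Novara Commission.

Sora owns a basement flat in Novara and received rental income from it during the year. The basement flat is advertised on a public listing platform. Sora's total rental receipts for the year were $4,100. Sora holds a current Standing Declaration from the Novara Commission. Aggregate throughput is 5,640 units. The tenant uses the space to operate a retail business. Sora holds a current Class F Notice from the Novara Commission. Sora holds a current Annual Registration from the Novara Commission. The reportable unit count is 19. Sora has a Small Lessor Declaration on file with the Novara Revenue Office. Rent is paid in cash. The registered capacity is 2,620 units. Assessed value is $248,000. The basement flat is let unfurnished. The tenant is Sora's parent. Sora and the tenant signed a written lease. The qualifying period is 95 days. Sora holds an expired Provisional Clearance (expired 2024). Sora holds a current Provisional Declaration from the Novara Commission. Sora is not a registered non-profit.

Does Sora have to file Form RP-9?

Exception (a) requires that rent is paid in kind rather than in cash; but rent is paid in cash, so (a) is unavailable.
All of (b)'s requirements are met (total rental receipts for the year are $4,100, less than the $4,220 limit; the tenant is an immediate family member). Applying paragraphs (g)–(l): (g) would limit (b) — the space is let for business use — but (h) sets (g) aside: (h) operates against (g): the reportable unit count is 19, meeting the 17 threshold. (i) would limit (h) — the qualifying period is 95 days, below the 115 days limit — but (j) sets (i) aside: (j) operates against (i): a current Annual Registration is held. (k) would limit (j) — aggregate throughput is 5,640 units, meeting the 4,720 units threshold — but (l) sets (k) aside: (l) is triggered — a current Standing Declaration is held. Exception (b) stands.
Exception (c) fails — a written lease is in place.
Exception (d) requires that the owner is a registered non-profit entity; but Sora is not a registered non-profit, so (d) is unavailable.
Exception (e) does not apply: the property is let unfurnished.

No — exception (b) applies; Sora is not required to file Form RP-9.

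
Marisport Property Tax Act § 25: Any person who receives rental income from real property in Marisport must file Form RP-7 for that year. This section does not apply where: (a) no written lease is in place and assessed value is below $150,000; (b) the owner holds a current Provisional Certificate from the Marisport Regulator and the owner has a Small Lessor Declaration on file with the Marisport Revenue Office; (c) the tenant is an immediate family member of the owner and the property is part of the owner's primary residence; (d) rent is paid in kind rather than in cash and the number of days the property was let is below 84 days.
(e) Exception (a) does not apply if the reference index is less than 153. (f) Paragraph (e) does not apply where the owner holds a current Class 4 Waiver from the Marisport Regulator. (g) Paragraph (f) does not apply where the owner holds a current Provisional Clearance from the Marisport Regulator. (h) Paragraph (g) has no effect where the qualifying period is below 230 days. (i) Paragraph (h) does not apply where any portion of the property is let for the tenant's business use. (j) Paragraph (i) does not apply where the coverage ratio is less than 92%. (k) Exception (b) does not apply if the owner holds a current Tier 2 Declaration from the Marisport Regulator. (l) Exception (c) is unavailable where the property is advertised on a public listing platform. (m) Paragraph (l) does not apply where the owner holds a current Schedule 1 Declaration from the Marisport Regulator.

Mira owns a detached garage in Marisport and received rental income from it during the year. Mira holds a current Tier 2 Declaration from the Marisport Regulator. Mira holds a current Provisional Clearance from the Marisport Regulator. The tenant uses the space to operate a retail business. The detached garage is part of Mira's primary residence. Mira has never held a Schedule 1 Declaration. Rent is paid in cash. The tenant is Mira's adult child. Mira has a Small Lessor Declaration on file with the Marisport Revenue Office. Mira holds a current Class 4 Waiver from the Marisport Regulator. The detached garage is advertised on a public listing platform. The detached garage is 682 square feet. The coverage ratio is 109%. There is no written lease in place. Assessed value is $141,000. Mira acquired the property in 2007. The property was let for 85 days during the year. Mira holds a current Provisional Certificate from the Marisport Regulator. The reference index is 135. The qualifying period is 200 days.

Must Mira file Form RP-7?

Yes — Mira must file Form RP-7.

Exception (a)'s conditions are all satisfied: there is no written lease; assessed value is $141,000, below the $150,000 limit. However, paragraphs (e)–(j) must be considered: (e) applies — the reference index is 135, less than the 153 limit. (f) would limit (e) — a current Class 4 Waiver is held — but (g) sets (f) aside: (g) operates — a current Provisional Clearance is held. (h) would limit (g) — the qualifying period is 200 days, below the 230 days limit — but (i) sets (h) aside: (i) operates against (h): the space is let for business use. (j), which would lift (i), is not triggered — the coverage ratio is 109%, not less than 92%. So (a) is unavailable.
All of (b)'s requirements are met (a current Provisional Certificate is held; a Small Lessor Declaration is on file). However, paragraph (k) must be considered: (k) operates against (b): a current Tier 2 Declaration is held. (b) is therefore removed.
All of (c)'s requirements are met (the tenant is an immediate family member; the detached garage is part of the primary residence). However, paragraphs (l)–(m) must be considered: (l) operates against (c): the property is publicly advertised. (m) is not engaged (no current Schedule 1 Declaration is held), so (l) stands. (c) is therefore removed.
Exception (d) does not apply: rent is paid in cash.
No exception is made out. Mira falls within the general rule.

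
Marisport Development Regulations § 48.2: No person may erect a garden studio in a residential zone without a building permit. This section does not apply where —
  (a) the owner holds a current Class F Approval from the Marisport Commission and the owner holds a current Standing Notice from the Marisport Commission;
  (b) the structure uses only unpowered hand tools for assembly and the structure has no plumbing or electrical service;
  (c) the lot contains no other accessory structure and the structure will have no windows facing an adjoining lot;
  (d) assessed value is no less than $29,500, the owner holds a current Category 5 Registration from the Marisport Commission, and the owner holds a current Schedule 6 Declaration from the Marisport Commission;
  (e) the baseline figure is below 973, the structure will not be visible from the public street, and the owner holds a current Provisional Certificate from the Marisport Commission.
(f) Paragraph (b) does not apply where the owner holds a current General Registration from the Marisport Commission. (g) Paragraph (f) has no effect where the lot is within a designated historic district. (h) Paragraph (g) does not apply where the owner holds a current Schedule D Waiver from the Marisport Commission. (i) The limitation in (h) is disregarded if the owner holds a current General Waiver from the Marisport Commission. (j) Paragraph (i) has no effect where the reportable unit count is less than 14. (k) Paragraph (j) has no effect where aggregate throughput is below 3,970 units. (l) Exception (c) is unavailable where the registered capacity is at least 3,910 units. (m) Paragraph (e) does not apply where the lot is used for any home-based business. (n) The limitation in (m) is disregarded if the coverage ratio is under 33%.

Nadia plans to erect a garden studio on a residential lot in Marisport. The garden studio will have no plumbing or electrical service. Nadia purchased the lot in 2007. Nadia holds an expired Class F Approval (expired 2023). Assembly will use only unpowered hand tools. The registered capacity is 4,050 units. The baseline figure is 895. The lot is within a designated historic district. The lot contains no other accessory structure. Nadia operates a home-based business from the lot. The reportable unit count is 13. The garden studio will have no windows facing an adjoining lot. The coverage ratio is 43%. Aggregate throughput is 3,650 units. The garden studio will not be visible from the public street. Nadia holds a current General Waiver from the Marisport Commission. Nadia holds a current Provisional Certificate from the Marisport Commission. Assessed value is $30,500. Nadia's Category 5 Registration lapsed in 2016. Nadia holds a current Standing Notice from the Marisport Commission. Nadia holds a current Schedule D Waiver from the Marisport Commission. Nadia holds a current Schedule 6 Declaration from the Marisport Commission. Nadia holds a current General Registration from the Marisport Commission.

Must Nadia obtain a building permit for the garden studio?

No — exception (b) applies; Nadia does not need a building permit.

Exception (a) fails — the Class F Approval is not current.
All of (b)'s requirements are met (assembly uses only hand tools; there is no plumbing or electrical service). Under paragraphs (f)–(k): (f) is triggered (a current General Registration is held), but is itself disapplied by (g): (g) operates against (f): the lot is in a historic district. (h) is engaged (a current Schedule D Waiver is held), but is itself disapplied by (i): (i) applies — a current General Waiver is held. (j) is engaged (the reportable unit count is 13, less than the 14 limit), but is set aside by (k): (k) operates against (j): aggregate throughput is 3,650 units, below the 3,970 units limit. Exception (b) stands.
Exception (c) is satisfied on its face — the lot has no other accessory structure; no windows face an adjoining lot. But: (l) applies — the registered capacity is 4,050 units, meeting the 3,910 units threshold. (c) is therefore removed.
Exception (d) requires that the owner holds a current Category 5 Registration from the Marisport Commission; but the Category 5 Registration is not current, so (d) is unavailable.
Exception (e) is satisfied on its face — the baseline figure is 895, below the 973 limit; the structure will not be visible from the street; a current Provisional Certificate is held. But: (m) applies — a home-based business operates on the lot. (n), which would lift (m), is not engaged — the coverage ratio is 43%, not under 33%. Exception (e) does not apply.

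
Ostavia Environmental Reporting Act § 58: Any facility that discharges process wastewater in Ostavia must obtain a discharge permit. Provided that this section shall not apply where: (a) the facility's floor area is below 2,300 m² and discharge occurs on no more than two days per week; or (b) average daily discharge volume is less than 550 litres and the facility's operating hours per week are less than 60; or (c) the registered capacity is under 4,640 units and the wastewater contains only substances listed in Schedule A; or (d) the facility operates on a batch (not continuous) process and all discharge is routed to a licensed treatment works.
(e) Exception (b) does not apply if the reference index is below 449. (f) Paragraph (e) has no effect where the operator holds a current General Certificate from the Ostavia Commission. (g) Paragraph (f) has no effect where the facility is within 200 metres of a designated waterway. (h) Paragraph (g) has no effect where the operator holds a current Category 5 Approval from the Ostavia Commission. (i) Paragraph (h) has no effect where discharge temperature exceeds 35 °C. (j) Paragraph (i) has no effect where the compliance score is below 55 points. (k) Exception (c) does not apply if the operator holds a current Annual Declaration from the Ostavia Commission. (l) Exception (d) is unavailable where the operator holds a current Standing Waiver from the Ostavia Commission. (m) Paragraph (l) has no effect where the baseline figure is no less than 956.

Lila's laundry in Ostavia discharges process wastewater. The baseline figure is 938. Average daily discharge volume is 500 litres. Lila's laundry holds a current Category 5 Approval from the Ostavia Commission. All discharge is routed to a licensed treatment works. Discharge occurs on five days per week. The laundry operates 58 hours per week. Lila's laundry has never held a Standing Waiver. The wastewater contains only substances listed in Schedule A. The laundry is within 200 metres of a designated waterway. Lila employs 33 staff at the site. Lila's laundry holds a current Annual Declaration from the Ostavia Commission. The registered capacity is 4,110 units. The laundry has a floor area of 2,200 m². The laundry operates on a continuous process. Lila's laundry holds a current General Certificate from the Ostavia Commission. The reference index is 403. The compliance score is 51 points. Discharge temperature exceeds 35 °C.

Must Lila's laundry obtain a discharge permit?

Exception (a) does not apply: discharge occurs on five days per week.
Exception (b) is satisfied on its face — average daily discharge volume is 500 litres, less than the 550 litres limit; the facility's operating hours per week are 58, less than the 60 limit. Under paragraphs (e)–(j): (e) would limit (b) — the reference index is 403, below the 449 limit — but (f) sets (e) aside: (f) is engaged — a current General Certificate is held. (g) would limit (f) — the laundry is within 200 m of a designated waterway — but (h) sets (g) aside: (h) operates against (g): a current Category 5 Approval is held. (i) is triggered (discharge temperature exceeds 35 °C), but is set aside by (j): (j) applies — the compliance score is 51 points, below the 55 points limit. So (b) applies.
Exception (c)'s conditions are all satisfied: the registered capacity is 4,110 units, under the 4,640 units limit; the wastewater is Schedule-A-only. But applying paragraph (k): (k) operates — a current Annual Declaration is held. So (c) is unavailable.
Exception (d) requires that the facility operates on a batch (not continuous) process; but the facility operates on a continuous process, so (d) is unavailable.

No — exception (b) applies; Lila's laundry is not required to obtain a discharge permit.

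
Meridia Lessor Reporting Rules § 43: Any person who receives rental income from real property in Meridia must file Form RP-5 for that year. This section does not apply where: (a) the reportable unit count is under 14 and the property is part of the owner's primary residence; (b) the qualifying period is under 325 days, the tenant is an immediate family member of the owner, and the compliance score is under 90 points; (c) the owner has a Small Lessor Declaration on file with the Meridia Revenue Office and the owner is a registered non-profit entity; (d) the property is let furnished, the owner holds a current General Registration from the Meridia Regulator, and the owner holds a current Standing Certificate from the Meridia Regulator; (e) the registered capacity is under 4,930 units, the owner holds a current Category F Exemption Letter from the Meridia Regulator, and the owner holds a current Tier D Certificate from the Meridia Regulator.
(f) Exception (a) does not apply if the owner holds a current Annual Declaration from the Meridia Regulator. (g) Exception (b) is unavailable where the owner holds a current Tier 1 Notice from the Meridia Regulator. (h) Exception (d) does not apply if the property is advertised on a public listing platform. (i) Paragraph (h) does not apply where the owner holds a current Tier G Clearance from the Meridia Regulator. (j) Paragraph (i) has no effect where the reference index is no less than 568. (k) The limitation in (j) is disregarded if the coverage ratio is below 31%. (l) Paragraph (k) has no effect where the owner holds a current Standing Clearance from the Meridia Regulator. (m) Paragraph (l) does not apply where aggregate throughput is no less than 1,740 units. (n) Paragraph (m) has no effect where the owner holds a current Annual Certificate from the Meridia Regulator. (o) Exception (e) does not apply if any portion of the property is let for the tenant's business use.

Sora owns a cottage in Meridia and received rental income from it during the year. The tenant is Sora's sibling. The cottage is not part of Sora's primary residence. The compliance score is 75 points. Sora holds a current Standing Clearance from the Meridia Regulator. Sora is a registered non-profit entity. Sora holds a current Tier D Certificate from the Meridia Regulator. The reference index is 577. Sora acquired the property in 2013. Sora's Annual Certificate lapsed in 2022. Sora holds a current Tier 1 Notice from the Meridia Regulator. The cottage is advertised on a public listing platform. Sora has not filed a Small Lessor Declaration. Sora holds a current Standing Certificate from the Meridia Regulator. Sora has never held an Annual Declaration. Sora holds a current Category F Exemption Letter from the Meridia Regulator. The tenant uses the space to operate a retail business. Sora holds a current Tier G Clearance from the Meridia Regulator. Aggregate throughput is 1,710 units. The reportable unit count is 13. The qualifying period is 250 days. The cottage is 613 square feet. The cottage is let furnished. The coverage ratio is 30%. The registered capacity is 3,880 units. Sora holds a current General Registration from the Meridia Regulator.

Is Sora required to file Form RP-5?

Exception (a) requires that the property is part of the owner's primary residence; but the cottage is not part of the primary residence, so (a) is unavailable.
Exception (b): the qualifying period is 250 days, under the 325 days limit; the tenant is an immediate family member; the compliance score is 75 points, under the 90 points limit — every condition holds. However, paragraph (g) must be considered: (g) operates against (b): a current Tier 1 Notice is held. (b) is therefore removed.
Exception (c) requires that the owner has a Small Lessor Declaration on file with the Meridia Revenue Office; but no Small Lessor Declaration is on file, so (c) is unavailable.
Exception (d)'s conditions are all satisfied: the property is let furnished; a current General Registration is held; a current Standing Certificate is held. But: (h) operates against (d): the property is publicly advertised. (i) would limit (h) — a current Tier G Clearance is held — but (j) sets (i) aside: (j) is triggered — the reference index is 577, meeting the 568 threshold. (k) would limit (j) — the coverage ratio is 30%, below the 31% limit — but (l) sets (k) aside: (l) operates against (k): a current Standing Clearance is held. (m) is not triggered (aggregate throughput is 1,710 units, short of 1,740 units), so (l) stands. (d) is therefore removed.
All of (e)'s requirements are met (the registered capacity is 3,880 units, under the 4,930 units limit; a current Category F Exemption Letter is held; a current Tier D Certificate is held). But: (o) is engaged — the space is let for business use. (e) is therefore removed.
No exception is made out. Sora falls within the general rule.

Yes — Sora must file Form RP-5.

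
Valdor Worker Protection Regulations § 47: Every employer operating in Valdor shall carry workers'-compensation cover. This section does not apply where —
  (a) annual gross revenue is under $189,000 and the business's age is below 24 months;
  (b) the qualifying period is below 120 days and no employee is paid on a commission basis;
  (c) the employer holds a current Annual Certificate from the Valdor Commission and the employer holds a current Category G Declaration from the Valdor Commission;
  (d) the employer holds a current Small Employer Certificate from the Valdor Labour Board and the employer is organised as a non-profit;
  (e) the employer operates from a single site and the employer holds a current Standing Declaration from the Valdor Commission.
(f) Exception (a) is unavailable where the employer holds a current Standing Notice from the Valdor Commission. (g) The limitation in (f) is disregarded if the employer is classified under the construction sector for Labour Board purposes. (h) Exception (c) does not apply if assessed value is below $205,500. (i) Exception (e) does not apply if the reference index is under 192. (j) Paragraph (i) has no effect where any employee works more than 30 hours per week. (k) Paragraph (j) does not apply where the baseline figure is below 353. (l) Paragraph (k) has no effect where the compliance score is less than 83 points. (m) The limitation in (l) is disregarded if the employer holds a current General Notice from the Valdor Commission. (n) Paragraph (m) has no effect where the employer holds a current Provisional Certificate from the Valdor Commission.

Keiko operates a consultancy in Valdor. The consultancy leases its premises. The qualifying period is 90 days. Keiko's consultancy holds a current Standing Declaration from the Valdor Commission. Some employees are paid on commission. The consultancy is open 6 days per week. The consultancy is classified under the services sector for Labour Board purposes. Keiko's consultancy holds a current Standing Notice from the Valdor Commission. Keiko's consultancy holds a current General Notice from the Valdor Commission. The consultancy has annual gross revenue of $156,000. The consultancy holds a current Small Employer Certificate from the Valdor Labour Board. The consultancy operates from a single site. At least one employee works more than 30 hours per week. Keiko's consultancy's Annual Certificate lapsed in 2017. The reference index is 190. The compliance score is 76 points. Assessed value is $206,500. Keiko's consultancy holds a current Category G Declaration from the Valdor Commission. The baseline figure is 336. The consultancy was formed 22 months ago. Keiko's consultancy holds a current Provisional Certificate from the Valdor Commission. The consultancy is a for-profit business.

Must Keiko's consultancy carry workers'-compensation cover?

Exception (a): annual gross revenue is $156,000, under the $189,000 limit; the business's age is 22 months, below the 24 months limit — every condition holds. Turning to paragraphs (f)–(g): (f) operates against (a): a current Standing Notice is held. (g) is inapplicable (the consultancy is classified under the services sector), so (f) stands. So (a) is unavailable.
Exception (b) requires that no employee is paid on a commission basis; but some employees are paid on commission, so (b) is unavailable.
Exception (c) does not apply: no current Annual Certificate is held.
Exception (d) does not apply: the employer is for-profit.
Exception (e) is satisfied on its face — the employer operates from a single site; a current Standing Declaration is held. As to paragraphs (i)–(n): (i) is triggered (the reference index is 190, under the 192 limit), but is displaced by (j): (j) operates against (i): at least one employee exceeds 30 hours/week. (k) operates (the baseline figure is 336, below the 353 limit), but is itself disapplied by (l): (l) is triggered — the compliance score is 76 points, less than the 83 points limit. (m) would limit (l) — a current General Notice is held — but (n) sets (m) aside: (n) operates against (m): a current Provisional Certificate is held. So (e) applies.

No — exception (e) applies; Keiko's consultancy is not required to carry workers'-compensation cover.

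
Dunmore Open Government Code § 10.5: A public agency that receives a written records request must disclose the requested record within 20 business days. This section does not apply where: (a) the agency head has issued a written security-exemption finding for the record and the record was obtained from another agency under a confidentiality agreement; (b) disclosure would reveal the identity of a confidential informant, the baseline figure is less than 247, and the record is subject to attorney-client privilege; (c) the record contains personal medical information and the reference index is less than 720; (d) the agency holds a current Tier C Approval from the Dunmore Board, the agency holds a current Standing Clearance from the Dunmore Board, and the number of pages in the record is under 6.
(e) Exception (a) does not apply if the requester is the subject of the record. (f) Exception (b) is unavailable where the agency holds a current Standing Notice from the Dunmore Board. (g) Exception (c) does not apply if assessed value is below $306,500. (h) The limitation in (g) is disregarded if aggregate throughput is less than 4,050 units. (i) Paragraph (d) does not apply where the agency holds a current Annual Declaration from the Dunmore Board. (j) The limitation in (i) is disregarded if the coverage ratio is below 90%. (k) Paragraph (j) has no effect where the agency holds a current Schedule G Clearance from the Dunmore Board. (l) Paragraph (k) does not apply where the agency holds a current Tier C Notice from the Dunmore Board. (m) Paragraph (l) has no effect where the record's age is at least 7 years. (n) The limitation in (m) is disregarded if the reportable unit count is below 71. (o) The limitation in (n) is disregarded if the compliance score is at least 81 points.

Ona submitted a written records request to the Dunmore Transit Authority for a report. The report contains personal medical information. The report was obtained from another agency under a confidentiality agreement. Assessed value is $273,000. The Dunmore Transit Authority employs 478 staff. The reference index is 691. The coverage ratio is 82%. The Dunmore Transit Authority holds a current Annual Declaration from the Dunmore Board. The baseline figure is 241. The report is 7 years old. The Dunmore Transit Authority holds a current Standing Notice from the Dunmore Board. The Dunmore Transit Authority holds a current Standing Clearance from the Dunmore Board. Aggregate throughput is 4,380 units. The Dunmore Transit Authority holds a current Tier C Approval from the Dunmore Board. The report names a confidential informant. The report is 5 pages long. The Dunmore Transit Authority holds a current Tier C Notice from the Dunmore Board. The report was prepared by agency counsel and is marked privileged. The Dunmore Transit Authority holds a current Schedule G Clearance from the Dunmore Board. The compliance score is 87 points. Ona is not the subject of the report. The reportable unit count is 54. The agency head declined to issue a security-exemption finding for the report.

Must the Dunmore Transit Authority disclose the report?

Exception (a) requires that the agency head has issued a written security-exemption finding for the record; but the agency head declined to issue a security-exemption finding, so (a) is unavailable.
All of (b)'s requirements are met (the report names a confidential informant; the baseline figure is 241, less than the 247 limit; the report is privileged). Turning to paragraph (f): (f) operates — a current Standing Notice is held. So (b) is unavailable.
Exception (c)'s conditions are all satisfied: the report contains personal medical information; the reference index is 691, less than the 720 limit. But: (g) operates against (c): assessed value is $273,000, below the $306,500 limit. (h) is not triggered (aggregate throughput is 4,380 units, not less than 4,050 units), so (g) stands. (c) is therefore removed.
Exception (d): a current Tier C Approval is held; a current Standing Clearance is held; the number of pages in the record is 5, under the 6 limit — every condition holds. Turning to paragraphs (i)–(o): (i) applies — a current Annual Declaration is held. (j) operates (the coverage ratio is 82%, below the 90% limit), but is overridden by (k): (k) is engaged — a current Schedule G Clearance is held. (l) would limit (k) — a current Tier C Notice is held — but (m) sets (l) aside: (m) operates against (l): the record's age is 7 years, meeting the 7 years threshold. (n) is triggered (the reportable unit count is 54, below the 71 limit), but is itself disapplied by (o): (o) operates against (n): the compliance score is 87 points, meeting the 81 points threshold. Exception (d) does not apply.
None of the exceptions is available; § 10.5 applies in full.

Yes — the Dunmore Transit Authority must disclose the report.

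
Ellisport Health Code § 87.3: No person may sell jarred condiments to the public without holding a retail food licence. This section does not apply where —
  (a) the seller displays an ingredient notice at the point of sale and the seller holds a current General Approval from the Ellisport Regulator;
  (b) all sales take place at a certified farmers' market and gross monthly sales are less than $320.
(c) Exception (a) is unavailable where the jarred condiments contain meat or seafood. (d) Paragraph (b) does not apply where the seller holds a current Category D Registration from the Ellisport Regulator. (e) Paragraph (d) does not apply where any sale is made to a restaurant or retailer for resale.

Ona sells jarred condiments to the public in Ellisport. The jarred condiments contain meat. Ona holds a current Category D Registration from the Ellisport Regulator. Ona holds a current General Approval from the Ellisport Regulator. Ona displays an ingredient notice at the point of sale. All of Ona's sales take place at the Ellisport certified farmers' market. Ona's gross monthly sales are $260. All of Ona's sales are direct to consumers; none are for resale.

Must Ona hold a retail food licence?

Exception (a) is satisfied on its face — an ingredient notice is displayed; a current General Approval is held. But: (c) operates against (a): the jarred condiments contain meat. So (a) is unavailable.
Exception (b): all sales are at a certified farmers' market; gross monthly sales are $260, less than the $320 limit — every condition holds. But: (d) operates against (b): a current Category D Registration is held. (e), which would lift (d), is not engaged — no sales are for resale. Exception (b) does not apply.
No exception applies. The general rule governs.

Yes — Ona must hold a retail food licence.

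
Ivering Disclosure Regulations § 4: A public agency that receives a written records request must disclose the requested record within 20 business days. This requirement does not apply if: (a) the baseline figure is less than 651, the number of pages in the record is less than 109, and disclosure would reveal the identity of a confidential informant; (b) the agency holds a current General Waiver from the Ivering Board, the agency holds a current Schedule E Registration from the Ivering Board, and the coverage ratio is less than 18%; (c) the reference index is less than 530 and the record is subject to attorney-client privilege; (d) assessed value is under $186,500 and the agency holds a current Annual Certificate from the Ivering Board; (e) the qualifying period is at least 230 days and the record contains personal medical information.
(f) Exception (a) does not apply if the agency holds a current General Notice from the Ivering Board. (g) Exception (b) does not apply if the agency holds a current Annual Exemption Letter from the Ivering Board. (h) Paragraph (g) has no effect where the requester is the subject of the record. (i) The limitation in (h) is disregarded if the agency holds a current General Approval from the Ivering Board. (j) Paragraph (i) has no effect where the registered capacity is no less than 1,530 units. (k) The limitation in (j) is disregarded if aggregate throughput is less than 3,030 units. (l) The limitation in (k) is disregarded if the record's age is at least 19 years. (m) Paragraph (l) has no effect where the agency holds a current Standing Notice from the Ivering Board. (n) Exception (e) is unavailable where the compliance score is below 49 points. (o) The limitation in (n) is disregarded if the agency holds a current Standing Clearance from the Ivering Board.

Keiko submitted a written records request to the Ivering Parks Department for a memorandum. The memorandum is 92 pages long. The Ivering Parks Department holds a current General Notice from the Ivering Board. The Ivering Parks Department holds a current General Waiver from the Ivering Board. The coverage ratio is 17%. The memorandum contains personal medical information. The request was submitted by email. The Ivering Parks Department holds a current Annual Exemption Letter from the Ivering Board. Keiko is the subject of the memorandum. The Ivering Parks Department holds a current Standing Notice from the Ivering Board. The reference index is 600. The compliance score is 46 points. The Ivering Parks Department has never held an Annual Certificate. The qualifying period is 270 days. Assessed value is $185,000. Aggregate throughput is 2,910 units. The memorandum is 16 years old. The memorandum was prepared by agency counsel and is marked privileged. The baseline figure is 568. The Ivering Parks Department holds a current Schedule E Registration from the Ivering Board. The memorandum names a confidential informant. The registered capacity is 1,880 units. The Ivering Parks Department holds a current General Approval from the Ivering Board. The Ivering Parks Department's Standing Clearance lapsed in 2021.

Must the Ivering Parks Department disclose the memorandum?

All of (a)'s requirements are met (the baseline figure is 568, less than the 651 limit; the number of pages in the record is 92, less than the 109 limit; the memorandum names a confidential informant). However, paragraph (f) must be considered: (f) operates against (a): a current General Notice is held. Exception (a) does not apply.
Exception (b) is satisfied on its face — a current General Waiver is held; a current Schedule E Registration is held; the coverage ratio is 17%, less than the 18% limit. But applying paragraphs (g)–(m): (g) operates against (b): a current Annual Exemption Letter is held. (h) operates (Keiko is the subject of the memorandum), but is itself disapplied by (i): (i) is engaged — a current General Approval is held. (j) would limit (i) — the registered capacity is 1,880 units, meeting the 1,530 units threshold — but (k) sets (j) aside: (k) operates against (j): aggregate throughput is 2,910 units, less than the 3,030 units limit. (l) does not operate here (the record's age is 16 years, short of 19 years), so (k) stands. (b) is therefore removed.
Exception (c) fails — the reference index is 600, not less than 530.
Exception (d) fails — there is no Annual Certificate in force.
Exception (e): the qualifying period is 270 days, meeting the 230 days threshold; the memorandum contains personal medical information — every condition holds. But: (n) operates against (e): the compliance score is 46 points, below the 49 points limit. (o) is not triggered (there is no Standing Clearance in force), so (n) stands. (e) is therefore removed.
Every exception is unavailable, so the rule governs.

Yes — the Ivering Parks Department must disclose the memorandum.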